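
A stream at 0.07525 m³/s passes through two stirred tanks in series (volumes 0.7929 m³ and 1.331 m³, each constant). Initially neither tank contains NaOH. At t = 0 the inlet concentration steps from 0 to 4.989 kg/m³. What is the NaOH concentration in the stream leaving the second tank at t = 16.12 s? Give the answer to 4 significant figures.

1.621 kg/m³

Each tank obeys Vᵢ dCᵢ/dt = Q(Cᵢ₋₁ − Cᵢ), so τᵢ = Vᵢ/Q.
τ₁ = 0.7929/0.07525 = 10.5369 s; τ₂ = 1.331/0.07525 = 17.6877 s.
Tank 1: C₁ = C_in(1 − e^(−t/τ₁)). Tank 2 (τ₁ ≠ τ₂): C₂ = C_in[1 − (τ₁ e^(−t/τ₁) − τ₂ e^(−t/τ₂))/(τ₁ − τ₂)].
At t = 16.12: e^(−t/τ₁) = 0.216565, e^(−t/τ₂) = 0.401974.
C₂ = 4.989·[1 − (10.5369·0.216565 − 17.6877·0.401974)/(-7.15083)] = 4.989·0.324822 = 1.62054 kg/m³.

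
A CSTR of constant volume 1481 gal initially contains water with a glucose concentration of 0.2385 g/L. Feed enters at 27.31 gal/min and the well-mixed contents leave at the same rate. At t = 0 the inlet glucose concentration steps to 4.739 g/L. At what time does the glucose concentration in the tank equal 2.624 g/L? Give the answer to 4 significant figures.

40.95 min

Species balance on the tank: V dC/dt = Q(C_in − C), so τ = V/Q = 54.2292 min.
C(t) = C_in + (C₀ − C_in) e^(−t/τ). Set C = 2.624 and solve for t:
e^(−t/τ) = (C − C_in)/(C₀ − C_in) = (2.624 − 4.739)/(0.2385 − 4.739) = 0.469948
t = −τ ln(…) = 54.2292 × 0.755134 = 40.9503 min.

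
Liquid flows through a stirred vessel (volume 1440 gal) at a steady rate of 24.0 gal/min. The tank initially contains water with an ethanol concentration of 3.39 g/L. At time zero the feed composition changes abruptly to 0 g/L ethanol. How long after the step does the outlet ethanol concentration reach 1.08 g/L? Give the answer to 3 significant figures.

Transient balance on the dissolved component: V dC/dt = Q(C_in − C), so τ = V/Q = 60.000 min.
C(t) = C_in + (C₀ − C_in) e^(−t/τ). Set C = 1.08 and solve for t:
e^(−t/τ) = (C − C_in)/(C₀ − C_in) = (1.08 − 0)/(3.39 − 0) = 0.31858
t = −τ ln(…) = 60.000 × 1.1439 = 68.632 min.

68.6 min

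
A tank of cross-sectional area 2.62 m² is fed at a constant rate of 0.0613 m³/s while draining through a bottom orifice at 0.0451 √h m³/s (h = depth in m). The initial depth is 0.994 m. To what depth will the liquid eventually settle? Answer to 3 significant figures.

Mass balance (ρ constant): A dh/dt = Q_in − 0.0451 √h. At steady state dh/dt = 0:
Q_in = 0.0451 √h_ss ⇒ √h_ss = 0.0613/0.0451 = 1.3592.
h_ss = 1.3592² = 1.8474 m. (Since h₀ = 0.994 m < h_ss, the level will rise toward this value.)

1.85 m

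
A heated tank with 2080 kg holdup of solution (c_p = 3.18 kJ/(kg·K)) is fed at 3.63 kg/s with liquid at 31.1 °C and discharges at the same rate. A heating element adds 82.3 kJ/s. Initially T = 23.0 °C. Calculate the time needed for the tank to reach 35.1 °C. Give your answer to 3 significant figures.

907 s

Energy balance: M c_p dT/dt = ṁ c_p (T_in − T) + 82.3.
τ = M/ṁ = 573.00 s; T_ss = T_in + Q̇/(ṁ c_p) = 38.230 °C.
T(t) = T_ss + (T₀ − T_ss) e^(−t/τ). Set T = 35.1:
e^(−t/τ) = (35.1 − 38.230)/(23.0 − 38.230) = 0.20550
t = −573.00 · ln(0.20550) = 906.68 s.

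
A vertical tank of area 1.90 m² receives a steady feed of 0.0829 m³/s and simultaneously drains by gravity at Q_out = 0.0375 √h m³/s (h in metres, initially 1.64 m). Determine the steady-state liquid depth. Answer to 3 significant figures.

4.89 m

A dh/dt = Q_in − 0.0375 √h. Steady state requires inflow = outflow:
Q_in = 0.0375 √h_ss ⇒ √h_ss = 0.0829/0.0375 = 2.2107.
h_ss = 2.2107² = 4.8870 m. (Since h₀ = 1.64 m < h_ss, the level will rise toward this value.)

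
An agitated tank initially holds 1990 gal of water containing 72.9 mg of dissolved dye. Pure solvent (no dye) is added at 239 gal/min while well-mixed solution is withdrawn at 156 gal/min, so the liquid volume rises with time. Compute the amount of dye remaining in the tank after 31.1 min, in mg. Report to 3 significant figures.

15.3 mg

Let m(t) be the amount of dye. Volume: V(t) = V₀ + (Q_in − Q_out) t = 1990 + 83.000 t; V(31.1) = 4571.3 gal.
Species balance (pure solvent in): dm/dt = −Q_out · m/V(t).
Separate: dm/m = −Q_out dt/V(t) ⇒ ln(m/m₀) = −(Q_out/(Q_in−Q_out)) ln(V/V₀).
m = m₀ (V₀/V)^(Q_out/(Q_in−Q_out)) = 72.9 × (1990/4571.3)^(1.8795) = 15.271 mg.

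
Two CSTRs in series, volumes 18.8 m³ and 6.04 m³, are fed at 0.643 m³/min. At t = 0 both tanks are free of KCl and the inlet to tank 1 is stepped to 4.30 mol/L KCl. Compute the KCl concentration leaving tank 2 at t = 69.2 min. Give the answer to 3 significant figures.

Species balance on tank i: dCᵢ/dt = (Cᵢ₋₁ − Cᵢ)/τᵢ with τᵢ = Vᵢ/Q.
τ₁ = 18.8/0.643 = 29.238 min; τ₂ = 6.04/0.643 = 9.3935 min.
Tank 1: C₁ = C_in(1 − e^(−t/τ₁)). Tank 2 (τ₁ ≠ τ₂): C₂ = C_in[1 − (τ₁ e^(−t/τ₁) − τ₂ e^(−t/τ₂))/(τ₁ − τ₂)].
At t = 69.2: e^(−t/τ₁) = 0.093782, e^(−t/τ₂) = 0.00063187.
C₂ = 4.30·[1 − (29.238·0.093782 − 9.3935·0.00063187)/(19.844)] = 4.30·0.86213 = 3.7071 mol/L.

3.71 mol/L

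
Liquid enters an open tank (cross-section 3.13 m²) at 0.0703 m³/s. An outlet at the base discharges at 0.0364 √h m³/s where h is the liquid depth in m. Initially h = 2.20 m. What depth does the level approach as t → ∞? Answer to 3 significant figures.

3.73 m

Level balance: A dh/dt = 0.0703 − 0.0364 √h. Setting dh/dt = 0:
Q_in = 0.0364 √h_ss ⇒ √h_ss = 0.0703/0.0364 = 1.9313.
h_ss = 1.9313² = 3.7300 m. (Since h₀ = 2.20 m < h_ss, the level will rise toward this value.)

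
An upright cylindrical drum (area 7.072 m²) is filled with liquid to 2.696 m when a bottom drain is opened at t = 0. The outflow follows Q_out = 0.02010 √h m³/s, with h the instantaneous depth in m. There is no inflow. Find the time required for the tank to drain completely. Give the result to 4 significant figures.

1155 s

A dh/dt = −Q_out = −0.02010 √h.
This is separable: 2 d(√h)/dt = −0.02010/A, so √h = √h₀ − (0.02010/(2A)) t.
Set h = 0: 2√h₀ = (0.02010/A) t_empty ⇒ t_empty = 2A√h₀/0.02010.
t_empty = 2·7.072·√2.696/0.02010 = 14.1440·1.64195/0.02010 = 1155.41 s.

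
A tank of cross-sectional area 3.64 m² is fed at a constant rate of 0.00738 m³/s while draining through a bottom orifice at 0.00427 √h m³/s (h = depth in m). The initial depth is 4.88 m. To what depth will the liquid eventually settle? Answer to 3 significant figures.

Accumulation of liquid (constant cross-section A): A dh/dt = Q_in − 0.00427 √h. At steady state dh/dt = 0:
Q_in = 0.00427 √h_ss ⇒ √h_ss = 0.00738/0.00427 = 1.7283.
h_ss = 1.7283² = 2.9871 m. (Since h₀ = 4.88 m > h_ss, the level will fall toward this value.)

2.99 m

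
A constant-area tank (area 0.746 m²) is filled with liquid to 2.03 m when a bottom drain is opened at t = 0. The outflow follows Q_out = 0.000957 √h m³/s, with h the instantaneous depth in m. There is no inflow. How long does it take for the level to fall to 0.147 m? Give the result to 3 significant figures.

A dh/dt = −Q_out = −0.000957 √h.
Separate and integrate: 2(√h − √h₀) = −(0.000957/A) t.
t = 2A(√h₀ − √h)/0.000957 = 2·0.746·(√2.03 − √0.147)/0.000957
  = 1.4920 × (1.4248 − 0.38341) / 0.000957 = 1623.5 s.

1620 s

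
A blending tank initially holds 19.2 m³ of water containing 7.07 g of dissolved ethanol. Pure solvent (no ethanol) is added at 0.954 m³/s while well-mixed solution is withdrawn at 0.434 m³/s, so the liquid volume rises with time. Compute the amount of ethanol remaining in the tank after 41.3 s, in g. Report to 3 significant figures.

Let m(t) be the amount of ethanol. Volume: V(t) = V₀ + (Q_in − Q_out) t = 19.2 + 0.52000 t; V(41.3) = 40.676 m³.
Species balance (pure solvent in): dm/dt = −Q_out · m/V(t).
Separate: dm/m = −Q_out dt/V(t) ⇒ ln(m/m₀) = −(Q_out/(Q_in−Q_out)) ln(V/V₀).
m = m₀ (V₀/V)^(Q_out/(Q_in−Q_out)) = 7.07 × (19.2/40.676)^(0.83462) = 3.7784 g.

3.78 g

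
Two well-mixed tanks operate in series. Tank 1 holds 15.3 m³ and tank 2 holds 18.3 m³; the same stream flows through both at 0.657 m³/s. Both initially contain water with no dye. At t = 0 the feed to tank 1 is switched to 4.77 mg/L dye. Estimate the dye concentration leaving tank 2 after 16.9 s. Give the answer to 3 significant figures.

0.682 mg/L

Time constants: τᵢ = Vᵢ/Q for each well-mixed tank.
τ₁ = 15.3/0.657 = 23.288 s; τ₂ = 18.3/0.657 = 27.854 s.
Solving the cascade with C₁(0)=C₂(0)=0 gives C₂(t) = C_in[1 − (τ₁ e^(−t/τ₁) − τ₂ e^(−t/τ₂))/(τ₁ − τ₂)].
At t = 16.9: e^(−t/τ₁) = 0.48398, e^(−t/τ₂) = 0.54513.
C₂ = 4.77·[1 − (23.288·0.48398 − 27.854·0.54513)/(-4.5662)] = 4.77·0.14304 = 0.68231 mg/L.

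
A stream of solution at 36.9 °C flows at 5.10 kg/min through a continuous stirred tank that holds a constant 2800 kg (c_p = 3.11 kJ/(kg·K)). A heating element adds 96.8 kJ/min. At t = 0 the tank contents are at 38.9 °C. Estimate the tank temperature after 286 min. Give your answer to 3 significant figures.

40.6 °C

Unsteady energy balance on the tank contents: M c_p dT/dt = ṁ c_p (T_in − T) + 96.8.
Rearrange: dT/dt = (T_ss − T)/τ with τ = M/ṁ = 549.02 min and T_ss = T_in + Q̇/(ṁ c_p) = 43.003 °C.
Solution: T(t) = T_ss + (T₀ − T_ss) e^(−t/τ).
T(286) = 43.003 + (-4.1030)·e^(−286/549.02) = 43.003 + (-4.1030)·0.59397 = 40.566 °C.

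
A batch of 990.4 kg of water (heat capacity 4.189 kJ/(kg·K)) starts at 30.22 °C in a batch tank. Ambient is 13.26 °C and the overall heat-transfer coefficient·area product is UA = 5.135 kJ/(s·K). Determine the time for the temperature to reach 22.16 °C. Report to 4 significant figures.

Energy balance: M c_p dT/dt = −UA(T − T_amb).
τ = M c_p/UA = 807.943 s; T_ss = T_amb = 13.2600 °C.
T(t) = T_ss + (T₀ − T_ss)e^(−t/τ); set T = 22.16:
t = −τ ln[(T − T_ss)/(T₀ − T_ss)] = −807.943 · ln(0.524764) = 520.967 s.

521.0 s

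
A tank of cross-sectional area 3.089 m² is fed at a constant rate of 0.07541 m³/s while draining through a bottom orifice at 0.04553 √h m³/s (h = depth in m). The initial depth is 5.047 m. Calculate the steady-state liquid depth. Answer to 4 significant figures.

A dh/dt = Q_in − 0.04553 √h. Steady state requires inflow = outflow:
Q_in = 0.04553 √h_ss ⇒ √h_ss = 0.07541/0.04553 = 1.65627.
h_ss = 1.65627² = 2.74323 m. (Since h₀ = 5.047 m > h_ss, the level will fall toward this value.)

2.743 m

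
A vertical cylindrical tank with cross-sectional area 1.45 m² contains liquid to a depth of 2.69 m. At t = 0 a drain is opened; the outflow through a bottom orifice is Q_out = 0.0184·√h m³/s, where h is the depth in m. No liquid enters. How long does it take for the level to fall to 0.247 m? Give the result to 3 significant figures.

Mass balance (ρ constant): A dh/dt = −0.0184 √h.
∫ h^(−1/2) dh = −(0.0184/A) ∫ dt, giving 2√h = 2√h₀ − (0.0184/A) t.
t = 2A(√h₀ − √h)/0.0184 = 2·1.45·(√2.69 − √0.247)/0.0184
  = 2.9000 × (1.6401 − 0.49699) / 0.0184 = 180.17 s.

180 s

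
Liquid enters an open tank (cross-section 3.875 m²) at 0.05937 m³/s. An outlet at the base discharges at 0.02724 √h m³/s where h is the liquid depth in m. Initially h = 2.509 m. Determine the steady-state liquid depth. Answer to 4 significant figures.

4.750 m

A dh/dt = Q_in − 0.02724 √h. Steady state requires inflow = outflow:
Q_in = 0.02724 √h_ss ⇒ √h_ss = 0.05937/0.02724 = 2.17952.
h_ss = 2.17952² = 4.75029 m. (Since h₀ = 2.509 m < h_ss, the level will rise toward this value.)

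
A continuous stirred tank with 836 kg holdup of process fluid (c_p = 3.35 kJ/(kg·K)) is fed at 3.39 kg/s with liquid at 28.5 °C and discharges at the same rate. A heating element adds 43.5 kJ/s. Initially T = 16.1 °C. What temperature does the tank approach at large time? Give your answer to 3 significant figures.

32.3 °C

Energy balance: M c_p dT/dt = ṁ c_p (T_in − T) + 43.5.
At steady state dT/dt = 0 ⇒ T_ss = T_in + Q̇/(ṁ c_p) = 28.5 + 43.5/(3.39·3.35) = 32.330 °C.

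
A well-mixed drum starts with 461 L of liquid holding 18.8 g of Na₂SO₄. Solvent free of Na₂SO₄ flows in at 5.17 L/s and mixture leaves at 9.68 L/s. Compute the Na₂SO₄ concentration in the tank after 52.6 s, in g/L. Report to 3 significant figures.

Let m(t) be the amount of Na₂SO₄. Volume: V(t) = V₀ + (Q_in − Q_out) t = 461 − 4.5100 t; V(52.6) = 223.77 L.
No Na₂SO₄ enters, so dm/dt = −Q_out · (m/V).
Separate: dm/m = −Q_out dt/V(t) ⇒ ln(m/m₀) = −(Q_out/(Q_in−Q_out)) ln(V/V₀).
m = m₀ (V₀/V)^(Q_out/(Q_in−Q_out)) = 18.8 × (461/223.77)^(-2.1463) = 3.9851 g.
C = m/V = 3.9851/223.77 = 0.017809 g/L.

0.0178 g/L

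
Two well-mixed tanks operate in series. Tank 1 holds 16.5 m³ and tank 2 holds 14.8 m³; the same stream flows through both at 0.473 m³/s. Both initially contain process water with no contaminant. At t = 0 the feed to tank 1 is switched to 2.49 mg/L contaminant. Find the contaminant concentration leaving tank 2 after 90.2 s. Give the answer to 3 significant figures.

Each tank obeys Vᵢ dCᵢ/dt = Q(Cᵢ₋₁ − Cᵢ), so τᵢ = Vᵢ/Q.
τ₁ = 16.5/0.473 = 34.884 s; τ₂ = 14.8/0.473 = 31.290 s.
Tank 1: C₁ = C_in(1 − e^(−t/τ₁)). Tank 2 (τ₁ ≠ τ₂): C₂ = C_in[1 − (τ₁ e^(−t/τ₁) − τ₂ e^(−t/τ₂))/(τ₁ − τ₂)].
At t = 90.2: e^(−t/τ₁) = 0.075341, e^(−t/τ₂) = 0.055981.
C₂ = 2.49·[1 − (34.884·0.075341 − 31.290·0.055981)/(3.5941)] = 2.49·0.75611 = 1.8827 mg/L.

1.88 mg/L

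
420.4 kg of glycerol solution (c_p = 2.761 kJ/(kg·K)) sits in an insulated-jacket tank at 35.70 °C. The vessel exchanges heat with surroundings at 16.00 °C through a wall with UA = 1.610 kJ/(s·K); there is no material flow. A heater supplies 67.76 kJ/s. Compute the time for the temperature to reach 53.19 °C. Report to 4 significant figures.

1096 s

Lumped-capacitance energy balance: M c_p dT/dt = UA(T_amb − T) + Q̇.
τ = M c_p/UA = 720.947 s; T_ss = T_amb + Q̇/UA = 16.00 + 67.76/1.610 = 58.0870 °C.
T(t) = T_ss + (T₀ − T_ss)e^(−t/τ); set T = 53.19:
t = −τ ln[(T − T_ss)/(T₀ − T_ss)] = −720.947 · ln(0.218742) = 1095.74 s.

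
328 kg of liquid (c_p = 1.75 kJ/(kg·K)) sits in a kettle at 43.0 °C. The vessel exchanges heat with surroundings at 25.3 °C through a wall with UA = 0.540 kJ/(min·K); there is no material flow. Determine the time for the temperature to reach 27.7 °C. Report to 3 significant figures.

First-law balance (no shaft work): M c_p dT/dt = −UA(T − T_amb).
τ = M c_p/UA = 1063.0 min; T_ss = T_amb = 25.300 °C.
T(t) = T_ss + (T₀ − T_ss)e^(−t/τ); set T = 27.7:
t = −τ ln[(T − T_ss)/(T₀ − T_ss)] = −1063.0 · ln(0.13559) = 2123.9 min.

2120 min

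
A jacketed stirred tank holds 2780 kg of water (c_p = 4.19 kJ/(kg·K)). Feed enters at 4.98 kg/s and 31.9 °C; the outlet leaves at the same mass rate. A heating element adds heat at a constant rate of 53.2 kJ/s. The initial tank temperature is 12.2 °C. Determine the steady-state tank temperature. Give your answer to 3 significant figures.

34.4 °C

M c_p dT/dt = ṁ c_p (T_in − T) + Q̇.
At steady state dT/dt = 0 ⇒ T_ss = T_in + Q̇/(ṁ c_p) = 31.9 + 53.2/(4.98·4.19) = 34.450 °C.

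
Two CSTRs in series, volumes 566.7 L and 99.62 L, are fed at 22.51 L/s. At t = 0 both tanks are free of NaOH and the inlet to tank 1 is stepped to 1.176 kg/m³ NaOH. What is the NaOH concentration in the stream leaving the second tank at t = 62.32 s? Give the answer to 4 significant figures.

1.056 kg/m³

Species balance on tank i: dCᵢ/dt = (Cᵢ₋₁ − Cᵢ)/τᵢ with τᵢ = Vᵢ/Q.
τ₁ = 566.7/22.51 = 25.1755 s; τ₂ = 99.62/22.51 = 4.42559 s.
Solving the cascade with C₁(0)=C₂(0)=0 gives C₂(t) = C_in[1 − (τ₁ e^(−t/τ₁) − τ₂ e^(−t/τ₂))/(τ₁ − τ₂)].
At t = 62.32: e^(−t/τ₁) = 0.0841273, e^(−t/τ₂) = 7.66261e-07.
C₂ = 1.176·[1 − (25.1755·0.0841273 − 4.42559·7.66261e-07)/(20.7499)] = 1.176·0.897930 = 1.05597 kg/m³.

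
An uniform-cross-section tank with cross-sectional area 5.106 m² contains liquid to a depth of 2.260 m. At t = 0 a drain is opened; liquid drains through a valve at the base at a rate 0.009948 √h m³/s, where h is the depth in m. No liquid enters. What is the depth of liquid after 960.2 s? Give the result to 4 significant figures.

With no inflow, A dh/dt = −0.009948 √h.
Separate and integrate: 2(√h − √h₀) = −(0.009948/A) t.
√h = √2.260 − 0.009948·960.2/(2·5.106) = 1.50333 − 0.935377 = 0.567953.
h = 0.567953² = 0.322570 m.

0.3226 m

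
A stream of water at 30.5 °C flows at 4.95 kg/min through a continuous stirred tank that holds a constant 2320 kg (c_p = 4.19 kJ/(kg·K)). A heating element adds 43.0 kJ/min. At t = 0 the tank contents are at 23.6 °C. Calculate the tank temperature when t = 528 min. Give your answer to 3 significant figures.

First-law balance (no shaft work): M c_p dT/dt = ṁ c_p (T_in − T) + 43.0.
Rearrange: dT/dt = (T_ss − T)/τ with τ = M/ṁ = 468.69 min and T_ss = T_in + Q̇/(ṁ c_p) = 32.573 °C.
This is linear first-order; T(t) = T_ss + (T₀ − T_ss) e^(−t/τ).
T(528) = 32.573 + (-8.9732)·e^(−528/468.69) = 32.573 + (-8.9732)·0.32415 = 29.665 °C.

29.7 °C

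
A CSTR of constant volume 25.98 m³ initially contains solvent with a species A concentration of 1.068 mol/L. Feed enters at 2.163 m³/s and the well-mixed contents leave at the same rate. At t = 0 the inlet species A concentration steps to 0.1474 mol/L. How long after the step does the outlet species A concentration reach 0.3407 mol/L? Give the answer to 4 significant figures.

18.75 s

Transient balance on the dissolved component: V dC/dt = Q(C_in − C), so τ = V/Q = 12.0111 s.
C(t) = C_in + (C₀ − C_in) e^(−t/τ). Set C = 0.3407 and solve for t:
e^(−t/τ) = (C − C_in)/(C₀ − C_in) = (0.3407 − 0.1474)/(1.068 − 0.1474) = 0.209972
t = −τ ln(…) = 12.0111 × 1.56078 = 18.7467 s.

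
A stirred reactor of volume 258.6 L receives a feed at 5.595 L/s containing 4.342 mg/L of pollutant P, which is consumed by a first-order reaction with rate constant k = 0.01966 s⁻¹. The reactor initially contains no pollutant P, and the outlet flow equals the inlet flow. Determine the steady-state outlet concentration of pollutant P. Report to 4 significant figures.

Accumulation = in − out − consumed: V dC/dt = Q C_in − Q C − k V C.
At steady state: 0 = Q C_in − (Q + kV) C_ss, so C_ss = Q C_in/(Q + kV).
C_ss = 5.595·4.342/(5.595 + 0.01966·258.6) = 24.2935/10.6791 = 2.27487 mg/L.

2.275 mg/L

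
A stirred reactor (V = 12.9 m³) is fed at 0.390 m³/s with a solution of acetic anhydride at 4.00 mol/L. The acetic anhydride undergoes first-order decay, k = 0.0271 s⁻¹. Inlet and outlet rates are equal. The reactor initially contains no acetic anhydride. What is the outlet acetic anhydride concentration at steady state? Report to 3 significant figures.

V dC/dt = Q(C_in − C) − k V C.
Steady state (dC/dt = 0): C_ss = Q C_in/(Q + kV) = C_in/(1 + kV/Q).
C_ss = 0.390·4.00/(0.390 + 0.0271·12.9) = 1.5600/0.73959 = 2.1093 mol/L.

2.11 mol/L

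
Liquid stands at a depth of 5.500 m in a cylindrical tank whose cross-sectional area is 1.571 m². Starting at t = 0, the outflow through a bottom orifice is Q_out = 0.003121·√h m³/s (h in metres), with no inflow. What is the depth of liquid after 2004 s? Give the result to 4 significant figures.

Unsteady balance on liquid volume: A dh/dt = −0.003121 √h.
∫ h^(−1/2) dh = −(0.003121/A) ∫ dt, giving 2√h = 2√h₀ − (0.003121/A) t.
√h = √5.500 − 0.003121·2004/(2·1.571) = 2.34521 − 1.99061 = 0.354602.
h = 0.354602² = 0.125743 m.

0.1257 m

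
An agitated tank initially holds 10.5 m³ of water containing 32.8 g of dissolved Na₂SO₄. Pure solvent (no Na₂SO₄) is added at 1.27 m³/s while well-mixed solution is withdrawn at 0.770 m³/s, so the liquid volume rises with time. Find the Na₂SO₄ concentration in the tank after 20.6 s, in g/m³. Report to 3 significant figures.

0.550 g/m³

Total volume: dV/dt = Q_in − Q_out = 0.50000 m³/s, so V(t) = 10.5 + 0.50000 t and V(20.6) = 20.800 m³.
No Na₂SO₄ enters, so dm/dt = −Q_out · (m/V).
dm/m = −Q_out dt/(V₀ + 0.50000 t); integrating gives ln(m/m₀) = −(Q_out/(Q_in−Q_out)) ln(V/V₀).
m = m₀ (V₀/V)^(Q_out/(Q_in−Q_out)) = 32.8 × (10.5/20.800)^(1.5400) = 11.447 g.
C = m/V = 11.447/20.800 = 0.55033 g/m³.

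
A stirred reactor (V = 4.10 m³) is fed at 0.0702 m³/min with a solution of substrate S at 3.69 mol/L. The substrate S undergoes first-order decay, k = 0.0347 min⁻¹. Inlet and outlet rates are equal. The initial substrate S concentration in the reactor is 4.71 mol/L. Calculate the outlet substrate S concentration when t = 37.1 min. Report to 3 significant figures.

1.73 mol/L

V dC/dt = Q(C_in − C) − k V C.
dC/dt = (Q/V) C_in − (Q/V + k) C; effective rate a = Q/V + k = 0.017122 + 0.0347 = 0.051822 min⁻¹.
C_ss = Q C_in/(Q + kV) = 1.2192 mol/L; C(t) = C_ss + (C₀ − C_ss) e^(−a t).
C(37.1) = 1.2192 + (3.4908)·e^(−0.051822·37.1) = 1.2192 + (3.4908)·0.14623 = 1.7296 mol/L.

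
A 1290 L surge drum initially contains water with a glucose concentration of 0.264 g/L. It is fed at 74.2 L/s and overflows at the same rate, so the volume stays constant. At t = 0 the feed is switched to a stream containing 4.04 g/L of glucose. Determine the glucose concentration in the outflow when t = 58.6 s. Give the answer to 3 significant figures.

3.91 g/L

Transient balance on the dissolved component: V dC/dt = Q(C_in − C).
So dC/dt = (C_in − C)/τ with τ = V/Q = 1290/74.2 = 17.385 s.
This is linear first-order; C(t) = C_in + (C₀ − C_in) e^(−t/τ).
C(58.6) = 4.04 + (0.264 − 4.04)·e^(−58.6/17.385) = 4.04 + (-3.7760)·0.034368 = 3.9102 g/L.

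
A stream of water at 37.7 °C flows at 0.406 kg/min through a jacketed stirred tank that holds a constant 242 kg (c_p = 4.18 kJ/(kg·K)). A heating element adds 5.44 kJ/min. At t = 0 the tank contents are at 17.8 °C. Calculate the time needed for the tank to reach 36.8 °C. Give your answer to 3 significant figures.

M c_p dT/dt = ṁ c_p (T_in − T) + Q̇.
τ = M/ṁ = 596.06 min; T_ss = T_in + Q̇/(ṁ c_p) = 40.906 °C.
T(t) = T_ss + (T₀ − T_ss) e^(−t/τ). Set T = 36.8:
e^(−t/τ) = (36.8 − 40.906)/(17.8 − 40.906) = 0.17769
t = −596.06 · ln(0.17769) = 1029.8 min.

1030 min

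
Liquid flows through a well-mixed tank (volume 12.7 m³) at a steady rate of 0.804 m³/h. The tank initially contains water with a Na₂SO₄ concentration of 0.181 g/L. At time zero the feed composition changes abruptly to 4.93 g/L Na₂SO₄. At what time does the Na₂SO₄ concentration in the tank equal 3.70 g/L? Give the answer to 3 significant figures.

Species balance: V dC/dt = Q(C_in − C) ⇒ τ = V/Q = 15.796 h.
C(t) = C_in + (C₀ − C_in) e^(−t/τ). Set C = 3.70 and solve for t:
e^(−t/τ) = (C − C_in)/(C₀ − C_in) = (3.70 − 4.93)/(0.181 − 4.93) = 0.25900
t = −τ ln(…) = 15.796 × 1.3509 = 21.339 h.

21.3 h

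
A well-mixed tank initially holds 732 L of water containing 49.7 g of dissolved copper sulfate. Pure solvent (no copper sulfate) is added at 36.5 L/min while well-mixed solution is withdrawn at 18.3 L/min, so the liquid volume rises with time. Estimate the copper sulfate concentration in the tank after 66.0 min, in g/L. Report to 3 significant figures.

Total volume: dV/dt = Q_in − Q_out = 18.200 L/min, so V(t) = 732 + 18.200 t and V(66.0) = 1933.2 L.
Solute balance: dm/dt = 0 − Q_out C = −Q_out m/V(t).
dm/m = −Q_out dt/(V₀ + 18.200 t); integrating gives ln(m/m₀) = −(Q_out/(Q_in−Q_out)) ln(V/V₀).
m = m₀ (V₀/V)^(Q_out/(Q_in−Q_out)) = 49.7 × (732/1933.2)^(1.0055) = 18.719 g.
C = m/V = 18.719/1933.2 = 0.0096827 g/L.

0.00968 g/L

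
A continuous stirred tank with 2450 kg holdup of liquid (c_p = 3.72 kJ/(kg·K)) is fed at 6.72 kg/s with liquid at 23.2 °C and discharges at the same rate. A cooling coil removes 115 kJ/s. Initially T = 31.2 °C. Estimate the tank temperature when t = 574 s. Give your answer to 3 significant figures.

21.2 °C

First-law balance (no shaft work): M c_p dT/dt = ṁ c_p (T_in − T) − 115.
Rearrange: dT/dt = (T_ss − T)/τ with τ = M/ṁ = 364.58 s and T_ss = T_in − Q̇/(ṁ c_p) = 18.600 °C.
T approaches T_ss exponentially: T(t) = T_ss + (T₀ − T_ss) e^(−t/τ).
T(574) = 18.600 + (12.600)·e^(−574/364.58) = 18.600 + (12.600)·0.20713 = 21.210 °C.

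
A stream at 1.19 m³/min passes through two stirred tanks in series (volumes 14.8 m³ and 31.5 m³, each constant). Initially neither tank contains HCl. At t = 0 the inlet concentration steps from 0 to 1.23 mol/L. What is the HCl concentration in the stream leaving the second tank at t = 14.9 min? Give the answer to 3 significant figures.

Each tank obeys Vᵢ dCᵢ/dt = Q(Cᵢ₋₁ − Cᵢ), so τᵢ = Vᵢ/Q.
τ₁ = 14.8/1.19 = 12.437 min; τ₂ = 31.5/1.19 = 26.471 min.
Tank 1: C₁ = C_in(1 − e^(−t/τ₁)). Tank 2 (τ₁ ≠ τ₂): C₂ = C_in[1 − (τ₁ e^(−t/τ₁) − τ₂ e^(−t/τ₂))/(τ₁ − τ₂)].
At t = 14.9: e^(−t/τ₁) = 0.30178, e^(−t/τ₂) = 0.56956.
C₂ = 1.23·[1 − (12.437·0.30178 − 26.471·0.56956)/(-14.034)] = 1.23·0.19313 = 0.23755 mol/L.

0.238 mol/L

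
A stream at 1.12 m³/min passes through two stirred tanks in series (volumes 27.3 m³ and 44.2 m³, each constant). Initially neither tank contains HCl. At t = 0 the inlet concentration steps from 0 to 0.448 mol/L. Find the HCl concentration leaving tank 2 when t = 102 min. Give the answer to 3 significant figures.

Each tank obeys Vᵢ dCᵢ/dt = Q(Cᵢ₋₁ − Cᵢ), so τᵢ = Vᵢ/Q.
τ₁ = 27.3/1.12 = 24.375 min; τ₂ = 44.2/1.12 = 39.464 min.
Tank 1: C₁ = C_in(1 − e^(−t/τ₁)). Tank 2 (τ₁ ≠ τ₂): C₂ = C_in[1 − (τ₁ e^(−t/τ₁) − τ₂ e^(−t/τ₂))/(τ₁ − τ₂)].
At t = 102: e^(−t/τ₁) = 0.015228, e^(−t/τ₂) = 0.075425.
C₂ = 0.448·[1 − (24.375·0.015228 − 39.464·0.075425)/(-15.089)] = 0.448·0.82733 = 0.37065 mol/L.

0.371 mol/L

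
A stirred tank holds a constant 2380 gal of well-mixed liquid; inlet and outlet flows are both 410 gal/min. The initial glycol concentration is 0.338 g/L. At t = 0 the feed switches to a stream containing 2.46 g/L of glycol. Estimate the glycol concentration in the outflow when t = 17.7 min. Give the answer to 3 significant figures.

Unsteady species balance (constant V, well mixed): V dC/dt = Q(C_in − C).
Time constant τ = V/Q = 2380/410 = 5.8049 min.
This is linear first-order; C(t) = C_in + (C₀ − C_in) e^(−t/τ).
C(17.7) = 2.46 + (0.338 − 2.46)·e^(−17.7/5.8049) = 2.46 + (-2.1220)·0.047399 = 2.3594 g/L.

2.36 g/L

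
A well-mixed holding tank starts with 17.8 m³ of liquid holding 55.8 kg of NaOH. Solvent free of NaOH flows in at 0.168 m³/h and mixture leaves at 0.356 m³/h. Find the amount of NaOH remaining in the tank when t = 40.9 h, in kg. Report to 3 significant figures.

Total volume: dV/dt = Q_in − Q_out = -0.18800 m³/h, so V(t) = 17.8 − 0.18800 t and V(40.9) = 10.111 m³.
Solute balance: dm/dt = 0 − Q_out C = −Q_out m/V(t).
Separate: dm/m = −Q_out dt/V(t) ⇒ ln(m/m₀) = −(Q_out/(Q_in−Q_out)) ln(V/V₀).
m = m₀ (V₀/V)^(Q_out/(Q_in−Q_out)) = 55.8 × (17.8/10.111)^(-1.8936) = 19.120 kg.

19.1 kg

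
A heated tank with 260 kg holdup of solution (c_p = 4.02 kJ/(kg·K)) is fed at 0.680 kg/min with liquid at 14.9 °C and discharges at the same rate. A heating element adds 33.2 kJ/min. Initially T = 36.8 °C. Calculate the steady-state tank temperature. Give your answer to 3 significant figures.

27.0 °C

M c_p dT/dt = ṁ c_p (T_in − T) + Q̇.
At steady state dT/dt = 0 ⇒ T_ss = T_in + Q̇/(ṁ c_p) = 14.9 + 33.2/(0.680·4.02) = 27.045 °C.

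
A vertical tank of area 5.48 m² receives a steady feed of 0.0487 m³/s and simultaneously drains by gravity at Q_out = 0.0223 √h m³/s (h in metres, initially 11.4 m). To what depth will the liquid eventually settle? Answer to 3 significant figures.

Unsteady balance on liquid volume: A dh/dt = Q_in − 0.0223 √h. At steady state dh/dt = 0:
Q_in = 0.0223 √h_ss ⇒ √h_ss = 0.0487/0.0223 = 2.1839.
h_ss = 2.1839² = 4.7692 m. (Since h₀ = 11.4 m > h_ss, the level will fall toward this value.)

4.77 m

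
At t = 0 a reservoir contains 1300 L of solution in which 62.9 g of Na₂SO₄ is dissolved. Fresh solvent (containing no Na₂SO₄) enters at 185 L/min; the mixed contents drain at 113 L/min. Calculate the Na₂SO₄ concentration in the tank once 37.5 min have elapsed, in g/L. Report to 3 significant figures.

Let m(t) be the amount of Na₂SO₄. Volume: V(t) = V₀ + (Q_in − Q_out) t = 1300 + 72.000 t; V(37.5) = 4000.0 L.
Species balance (pure solvent in): dm/dt = −Q_out · m/V(t).
Separate: dm/m = −Q_out dt/V(t) ⇒ ln(m/m₀) = −(Q_out/(Q_in−Q_out)) ln(V/V₀).
m = m₀ (V₀/V)^(Q_out/(Q_in−Q_out)) = 62.9 × (1300/4000.0)^(1.5694) = 10.779 g.
C = m/V = 10.779/4000.0 = 0.0026948 g/L.

0.00269 g/L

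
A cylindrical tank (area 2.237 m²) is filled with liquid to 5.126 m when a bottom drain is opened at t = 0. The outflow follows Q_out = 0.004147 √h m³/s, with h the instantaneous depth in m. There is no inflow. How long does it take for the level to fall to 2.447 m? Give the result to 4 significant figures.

755.0 s

Unsteady balance on liquid volume: A dh/dt = −0.004147 √h.
Separate and integrate: 2(√h − √h₀) = −(0.004147/A) t.
t = 2A(√h₀ − √h)/0.004147 = 2·2.237·(√5.126 − √2.447)/0.004147
  = 4.47400 × (2.26407 − 1.56429) / 0.004147 = 754.957 s.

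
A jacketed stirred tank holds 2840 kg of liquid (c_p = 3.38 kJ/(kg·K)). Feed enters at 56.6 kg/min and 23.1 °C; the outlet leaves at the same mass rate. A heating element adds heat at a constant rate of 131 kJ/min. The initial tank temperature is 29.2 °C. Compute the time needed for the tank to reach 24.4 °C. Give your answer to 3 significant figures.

109 min

M c_p dT/dt = ṁ c_p (T_in − T) + Q̇.
τ = M/ṁ = 50.177 min; T_ss = T_in + Q̇/(ṁ c_p) = 23.785 °C.
T(t) = T_ss + (T₀ − T_ss) e^(−t/τ). Set T = 24.4:
e^(−t/τ) = (24.4 − 23.785)/(29.2 − 23.785) = 0.11361
t = −50.177 · ln(0.11361) = 109.13 min.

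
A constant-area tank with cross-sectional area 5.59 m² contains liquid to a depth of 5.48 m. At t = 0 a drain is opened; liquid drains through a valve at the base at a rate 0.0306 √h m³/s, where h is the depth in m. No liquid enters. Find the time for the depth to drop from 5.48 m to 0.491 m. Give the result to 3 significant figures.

599 s

Unsteady balance on liquid volume: A dh/dt = −0.0306 √h.
Separate and integrate: 2(√h − √h₀) = −(0.0306/A) t.
t = 2A(√h₀ − √h)/0.0306 = 2·5.59·(√5.48 − √0.491)/0.0306
  = 11.180 × (2.3409 − 0.70071) / 0.0306 = 599.27 s.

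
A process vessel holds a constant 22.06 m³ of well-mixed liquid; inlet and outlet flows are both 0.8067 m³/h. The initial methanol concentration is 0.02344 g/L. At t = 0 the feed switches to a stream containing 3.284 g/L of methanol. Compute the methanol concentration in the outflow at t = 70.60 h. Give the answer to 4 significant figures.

3.037 g/L

Unsteady species balance (constant V, well mixed): V dC/dt = Q(C_in − C).
So dC/dt = (C_in − C)/τ with τ = V/Q = 22.06/0.8067 = 27.3460 h.
This is linear first-order; C(t) = C_in + (C₀ − C_in) e^(−t/τ).
C(70.60) = 3.284 + (0.02344 − 3.284)·e^(−70.60/27.3460) = 3.284 + (-3.26056)·0.0756428 = 3.03736 g/L.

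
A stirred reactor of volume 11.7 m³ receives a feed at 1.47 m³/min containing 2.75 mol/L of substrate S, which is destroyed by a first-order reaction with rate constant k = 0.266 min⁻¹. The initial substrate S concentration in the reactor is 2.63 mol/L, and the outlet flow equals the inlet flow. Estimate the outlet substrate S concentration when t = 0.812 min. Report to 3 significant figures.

V dC/dt = Q(C_in − C) − k V C.
This is linear with rate a = Q/V + k = 0.39164 min⁻¹.
C_ss = Q C_in/(Q + kV) = 0.88222 mol/L; C(t) = C_ss + (C₀ − C_ss) e^(−a t).
C(0.812) = 0.88222 + (1.7478)·e^(−0.39164·0.812) = 0.88222 + (1.7478)·0.72759 = 2.1539 mol/L.

2.15 mol/L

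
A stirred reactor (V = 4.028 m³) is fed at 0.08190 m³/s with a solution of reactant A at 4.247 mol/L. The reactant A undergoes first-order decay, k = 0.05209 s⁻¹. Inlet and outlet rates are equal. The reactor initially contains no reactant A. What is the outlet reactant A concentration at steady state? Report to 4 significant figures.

1.192 mol/L

Species balance: V dC/dt = Q C_in − Q C − k V C.
At steady state: 0 = Q C_in − (Q + kV) C_ss, so C_ss = Q C_in/(Q + kV).
C_ss = 0.08190·4.247/(0.08190 + 0.05209·4.028) = 0.347829/0.291719 = 1.19235 mol/L.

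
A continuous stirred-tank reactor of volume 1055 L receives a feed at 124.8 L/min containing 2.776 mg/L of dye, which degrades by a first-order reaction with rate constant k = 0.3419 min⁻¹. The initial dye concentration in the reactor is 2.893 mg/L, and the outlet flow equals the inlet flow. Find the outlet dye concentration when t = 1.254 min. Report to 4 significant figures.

V dC/dt = Q(C_in − C) − k V C.
This is linear with rate a = Q/V + k = 0.460194 min⁻¹.
C_ss = Q C_in/(Q + kV) = 0.713577 mg/L; C(t) = C_ss + (C₀ − C_ss) e^(−a t).
C(1.254) = 0.713577 + (2.17942)·e^(−0.460194·1.254) = 0.713577 + (2.17942)·0.561534 = 1.93740 mg/L.

1.937 mg/L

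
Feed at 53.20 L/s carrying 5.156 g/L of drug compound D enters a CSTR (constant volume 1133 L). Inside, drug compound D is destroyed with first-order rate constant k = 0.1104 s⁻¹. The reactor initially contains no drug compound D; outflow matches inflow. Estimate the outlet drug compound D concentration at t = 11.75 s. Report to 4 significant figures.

1.296 g/L

V dC/dt = Q(C_in − C) − k V C.
dC/dt = (Q/V) C_in − (Q/V + k) C; effective rate a = Q/V + k = 0.0469550 + 0.1104 = 0.157355 s⁻¹.
C_ss = Q C_in/(Q + kV) = 1.53856 g/L; C(t) = C_ss + (C₀ − C_ss) e^(−a t).
C(11.75) = 1.53856 + (-1.53856)·e^(−0.157355·11.75) = 1.53856 + (-1.53856)·0.157407 = 1.29638 g/L.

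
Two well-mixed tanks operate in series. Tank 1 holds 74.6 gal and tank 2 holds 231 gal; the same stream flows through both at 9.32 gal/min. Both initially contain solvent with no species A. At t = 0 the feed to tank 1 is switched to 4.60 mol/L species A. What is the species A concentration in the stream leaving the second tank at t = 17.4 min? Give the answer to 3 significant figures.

1.48 mol/L

Species balance on tank i: dCᵢ/dt = (Cᵢ₋₁ − Cᵢ)/τᵢ with τᵢ = Vᵢ/Q.
τ₁ = 74.6/9.32 = 8.0043 min; τ₂ = 231/9.32 = 24.785 min.
Solving the cascade with C₁(0)=C₂(0)=0 gives C₂(t) = C_in[1 − (τ₁ e^(−t/τ₁) − τ₂ e^(−t/τ₂))/(τ₁ − τ₂)].
At t = 17.4: e^(−t/τ₁) = 0.11374, e^(−t/τ₂) = 0.49558.
C₂ = 4.60·[1 − (8.0043·0.11374 − 24.785·0.49558)/(-16.781)] = 4.60·0.32229 = 1.4825 mol/L.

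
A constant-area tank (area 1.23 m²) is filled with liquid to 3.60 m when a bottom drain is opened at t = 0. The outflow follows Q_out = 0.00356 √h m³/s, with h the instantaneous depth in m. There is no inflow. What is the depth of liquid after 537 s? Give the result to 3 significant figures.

1.25 m

With no inflow, A dh/dt = −0.00356 √h.
∫ h^(−1/2) dh = −(0.00356/A) ∫ dt, giving 2√h = 2√h₀ − (0.00356/A) t.
√h = √3.60 − 0.00356·537/(2·1.23) = 1.8974 − 0.77712 = 1.1202.
h = 1.1202² = 1.2549 m.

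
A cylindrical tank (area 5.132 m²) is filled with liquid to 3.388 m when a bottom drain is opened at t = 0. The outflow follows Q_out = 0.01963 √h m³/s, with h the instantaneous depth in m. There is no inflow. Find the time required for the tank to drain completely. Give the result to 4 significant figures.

962.4 s

Mass balance (ρ constant): A dh/dt = −0.01963 √h.
Separate and integrate: 2(√h − √h₀) = −(0.01963/A) t.
Set h = 0: 2√h₀ = (0.01963/A) t_empty ⇒ t_empty = 2A√h₀/0.01963.
t_empty = 2·5.132·√3.388/0.01963 = 10.2640·1.84065/0.01963 = 962.428 s.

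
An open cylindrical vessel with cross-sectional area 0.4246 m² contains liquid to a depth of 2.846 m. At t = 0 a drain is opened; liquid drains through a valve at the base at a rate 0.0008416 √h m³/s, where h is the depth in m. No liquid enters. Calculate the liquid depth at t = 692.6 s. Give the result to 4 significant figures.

A dh/dt = −Q_out = −0.0008416 √h.
∫ h^(−1/2) dh = −(0.0008416/A) ∫ dt, giving 2√h = 2√h₀ − (0.0008416/A) t.
√h = √2.846 − 0.0008416·692.6/(2·0.4246) = 1.68701 − 0.686402 = 1.00061.
h = 1.00061² = 1.00122 m.

1.001 m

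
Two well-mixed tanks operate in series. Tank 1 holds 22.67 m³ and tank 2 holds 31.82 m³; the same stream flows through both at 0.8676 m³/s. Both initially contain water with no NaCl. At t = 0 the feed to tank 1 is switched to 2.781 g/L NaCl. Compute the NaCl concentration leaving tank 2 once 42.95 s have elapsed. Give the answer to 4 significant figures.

Time constants: τᵢ = Vᵢ/Q for each well-mixed tank.
τ₁ = 22.67/0.8676 = 26.1296 s; τ₂ = 31.82/0.8676 = 36.6759 s.
Tank 1: C₁ = C_in(1 − e^(−t/τ₁)). Tank 2 (τ₁ ≠ τ₂): C₂ = C_in[1 − (τ₁ e^(−t/τ₁) − τ₂ e^(−t/τ₂))/(τ₁ − τ₂)].
At t = 42.95: e^(−t/τ₁) = 0.193257, e^(−t/τ₂) = 0.310035.
C₂ = 2.781·[1 − (26.1296·0.193257 − 36.6759·0.310035)/(-10.5463)] = 2.781·0.400636 = 1.11417 g/L.

1.114 g/L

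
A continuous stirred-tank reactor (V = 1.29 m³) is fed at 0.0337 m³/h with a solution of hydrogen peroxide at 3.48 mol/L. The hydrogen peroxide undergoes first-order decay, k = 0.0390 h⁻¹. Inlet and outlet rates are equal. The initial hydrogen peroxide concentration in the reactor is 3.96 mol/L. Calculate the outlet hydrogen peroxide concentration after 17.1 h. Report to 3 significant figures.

Accumulation = in − out − consumed: V dC/dt = Q C_in − Q C − k V C.
This is linear with rate a = Q/V + k = 0.065124 h⁻¹.
C_ss = Q C_in/(Q + kV) = 1.3960 mol/L; C(t) = C_ss + (C₀ − C_ss) e^(−a t).
C(17.1) = 1.3960 + (2.5640)·e^(−0.065124·17.1) = 1.3960 + (2.5640)·0.32837 = 2.2379 mol/L.

2.24 mol/L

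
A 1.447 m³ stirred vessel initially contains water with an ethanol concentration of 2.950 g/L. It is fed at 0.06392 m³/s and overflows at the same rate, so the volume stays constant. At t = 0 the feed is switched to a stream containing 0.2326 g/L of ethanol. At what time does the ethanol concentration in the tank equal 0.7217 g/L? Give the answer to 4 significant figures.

Species balance: V dC/dt = Q(C_in − C) ⇒ τ = V/Q = 22.6377 s.
C(t) = C_in + (C₀ − C_in) e^(−t/τ). Set C = 0.7217 and solve for t:
e^(−t/τ) = (C − C_in)/(C₀ − C_in) = (0.7217 − 0.2326)/(2.950 − 0.2326) = 0.179988
t = −τ ln(…) = 22.6377 × 1.71486 = 38.8205 s.

38.82 s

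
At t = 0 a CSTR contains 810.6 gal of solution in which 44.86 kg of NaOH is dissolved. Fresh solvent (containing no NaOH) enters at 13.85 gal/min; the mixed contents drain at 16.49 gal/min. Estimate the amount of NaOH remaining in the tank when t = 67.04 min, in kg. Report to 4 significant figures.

9.630 kg

Let m(t) be the amount of NaOH. Volume: V(t) = V₀ + (Q_in − Q_out) t = 810.6 − 2.64000 t; V(67.04) = 633.614 gal.
Species balance (pure solvent in): dm/dt = −Q_out · m/V(t).
Separate: dm/m = −Q_out dt/V(t) ⇒ ln(m/m₀) = −(Q_out/(Q_in−Q_out)) ln(V/V₀).
m = m₀ (V₀/V)^(Q_out/(Q_in−Q_out)) = 44.86 × (810.6/633.614)^(-6.24621) = 9.63008 kg.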